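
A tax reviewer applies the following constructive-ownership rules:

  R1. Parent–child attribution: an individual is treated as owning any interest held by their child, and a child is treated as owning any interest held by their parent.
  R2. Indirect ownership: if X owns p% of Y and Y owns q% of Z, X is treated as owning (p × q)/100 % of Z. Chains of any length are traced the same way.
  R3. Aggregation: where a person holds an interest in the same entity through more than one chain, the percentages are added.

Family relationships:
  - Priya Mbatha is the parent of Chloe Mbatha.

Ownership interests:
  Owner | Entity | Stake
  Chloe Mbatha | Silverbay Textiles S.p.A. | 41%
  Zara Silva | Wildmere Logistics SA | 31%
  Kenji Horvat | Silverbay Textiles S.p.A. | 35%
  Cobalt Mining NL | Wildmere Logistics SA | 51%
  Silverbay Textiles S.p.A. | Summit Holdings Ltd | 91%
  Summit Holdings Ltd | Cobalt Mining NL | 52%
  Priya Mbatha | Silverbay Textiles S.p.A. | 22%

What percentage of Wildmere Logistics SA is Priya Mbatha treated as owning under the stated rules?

By parent–child attribution (R1), Priya Mbatha is treated as also owning Chloe Mbatha's interest in Silverbay Textiles S.p.A, giving 22% + 41% = 63%.
Chain via Silverbay Textiles S.p.A. → Summit Holdings Ltd → Cobalt Mining NL (R2): 63% × 91% × 52% × 51% = 15.203916% of Wildmere Logistics SA.

15.203916%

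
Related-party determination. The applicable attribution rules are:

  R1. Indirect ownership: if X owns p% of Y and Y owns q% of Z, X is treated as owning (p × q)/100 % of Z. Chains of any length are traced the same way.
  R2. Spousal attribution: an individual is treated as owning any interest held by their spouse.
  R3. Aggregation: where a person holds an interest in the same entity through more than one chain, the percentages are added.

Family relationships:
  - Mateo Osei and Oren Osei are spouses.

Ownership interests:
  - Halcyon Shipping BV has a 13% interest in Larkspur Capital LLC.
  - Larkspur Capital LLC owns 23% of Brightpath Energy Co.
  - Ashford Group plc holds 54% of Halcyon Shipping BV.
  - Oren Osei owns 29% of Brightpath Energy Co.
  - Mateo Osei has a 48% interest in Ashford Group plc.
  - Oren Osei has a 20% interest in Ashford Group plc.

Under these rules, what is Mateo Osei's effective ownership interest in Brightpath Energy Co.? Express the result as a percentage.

By spousal attribution (R2), Mateo Osei is treated as also owning Oren Osei's interest in Ashford Group plc, giving 48% + 20% = 68%.
By spousal attribution (R2), Mateo Osei is treated as owning Oren Osei's 29% interest in Brightpath Energy Co.
Chain via Ashford Group plc → Halcyon Shipping BV → Larkspur Capital LLC (R1): 68% × 54% × 13% × 23% = 1.097928% of Brightpath Energy Co.
Direct interest in Brightpath Energy Co: 29%.
Aggregating (R3): 1.097928% + 29% = 30.097928%.

30.097928%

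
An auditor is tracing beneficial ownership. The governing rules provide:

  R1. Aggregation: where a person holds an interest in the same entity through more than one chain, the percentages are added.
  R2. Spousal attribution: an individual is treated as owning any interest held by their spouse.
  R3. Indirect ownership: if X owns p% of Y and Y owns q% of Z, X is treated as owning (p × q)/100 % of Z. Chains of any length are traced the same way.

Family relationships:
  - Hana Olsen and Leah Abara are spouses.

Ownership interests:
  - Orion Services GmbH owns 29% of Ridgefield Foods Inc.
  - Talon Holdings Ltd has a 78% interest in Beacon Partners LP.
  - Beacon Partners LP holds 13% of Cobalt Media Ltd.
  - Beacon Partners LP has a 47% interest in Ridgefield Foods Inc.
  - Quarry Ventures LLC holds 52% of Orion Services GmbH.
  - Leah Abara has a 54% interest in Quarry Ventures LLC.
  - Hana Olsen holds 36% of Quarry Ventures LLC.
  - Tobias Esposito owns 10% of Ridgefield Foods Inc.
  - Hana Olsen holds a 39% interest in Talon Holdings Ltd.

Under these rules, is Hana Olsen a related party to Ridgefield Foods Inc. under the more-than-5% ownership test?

By spousal attribution (R2), Hana Olsen is treated as also owning Leah Abara's interest in Quarry Ventures LLC, giving 36% + 54% = 90%.
Chain via Talon Holdings Ltd → Beacon Partners LP (R3): 39% × 78% × 47% = 14.2974% of Ridgefield Foods Inc.
Chain via Quarry Ventures LLC → Orion Services GmbH (R3): 90% × 52% × 29% = 13.572% of Ridgefield Foods Inc.
Aggregating (R1): 14.2974% + 13.572% = 27.8694%.
27.8694% exceeds the 5% threshold, so Hana is a related party to Ridgefield Foods Inc.

Yes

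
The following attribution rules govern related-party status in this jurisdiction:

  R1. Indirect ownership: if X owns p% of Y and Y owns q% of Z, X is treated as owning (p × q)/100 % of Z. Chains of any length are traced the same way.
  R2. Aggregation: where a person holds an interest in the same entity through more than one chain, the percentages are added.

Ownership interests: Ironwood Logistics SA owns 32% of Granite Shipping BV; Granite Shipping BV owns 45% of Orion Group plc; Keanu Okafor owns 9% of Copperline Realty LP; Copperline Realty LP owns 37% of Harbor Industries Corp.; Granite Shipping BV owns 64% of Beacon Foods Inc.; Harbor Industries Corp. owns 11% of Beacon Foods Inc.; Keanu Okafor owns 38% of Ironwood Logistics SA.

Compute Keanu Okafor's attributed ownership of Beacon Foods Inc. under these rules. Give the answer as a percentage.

Chain via Copperline Realty LP → Harbor Industries Corp. (R1): 9% × 37% × 11% = 0.3663% of Beacon Foods Inc.
Chain via Ironwood Logistics SA → Granite Shipping BV (R1): 38% × 32% × 64% = 7.7824% of Beacon Foods Inc.
Aggregating (R2): 0.3663% + 7.7824% = 8.1487%.

8.1487%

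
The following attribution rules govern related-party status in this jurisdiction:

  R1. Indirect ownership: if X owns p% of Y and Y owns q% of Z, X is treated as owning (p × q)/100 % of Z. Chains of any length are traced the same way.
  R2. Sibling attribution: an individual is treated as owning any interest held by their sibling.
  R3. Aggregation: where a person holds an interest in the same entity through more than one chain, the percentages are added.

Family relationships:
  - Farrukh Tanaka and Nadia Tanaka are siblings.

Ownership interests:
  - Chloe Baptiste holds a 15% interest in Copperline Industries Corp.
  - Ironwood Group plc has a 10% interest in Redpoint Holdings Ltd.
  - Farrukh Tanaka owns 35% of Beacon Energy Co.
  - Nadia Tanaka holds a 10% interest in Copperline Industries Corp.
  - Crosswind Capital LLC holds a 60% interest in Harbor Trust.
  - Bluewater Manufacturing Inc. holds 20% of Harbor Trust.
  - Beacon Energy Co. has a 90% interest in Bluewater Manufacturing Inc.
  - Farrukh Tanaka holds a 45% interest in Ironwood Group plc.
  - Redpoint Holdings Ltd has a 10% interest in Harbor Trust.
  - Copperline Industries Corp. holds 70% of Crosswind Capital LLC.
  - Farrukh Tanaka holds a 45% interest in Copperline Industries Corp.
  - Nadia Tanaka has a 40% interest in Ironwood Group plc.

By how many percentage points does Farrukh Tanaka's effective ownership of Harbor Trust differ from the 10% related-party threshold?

20.25

By sibling attribution (R2), Farrukh Tanaka is treated as also owning Nadia Tanaka's interest in Ironwood Group plc, giving 45% + 40% = 85%.
By sibling attribution (R2), Farrukh Tanaka is treated as also owning Nadia Tanaka's interest in Copperline Industries Corp, giving 45% + 10% = 55%.
Chain via Beacon Energy Co. → Bluewater Manufacturing Inc. (R1): 35% × 90% × 20% = 6.3% of Harbor Trust.
Chain via Ironwood Group plc → Redpoint Holdings Ltd (R1): 85% × 10% × 10% = 0.85% of Harbor Trust.
Chain via Copperline Industries Corp. → Crosswind Capital LLC (R1): 55% × 70% × 60% = 23.1% of Harbor Trust.
Aggregating (R3): 6.3% + 0.85% + 23.1% = 30.25%.
30.25% exceeds the 10% threshold by 20.25 percentage points.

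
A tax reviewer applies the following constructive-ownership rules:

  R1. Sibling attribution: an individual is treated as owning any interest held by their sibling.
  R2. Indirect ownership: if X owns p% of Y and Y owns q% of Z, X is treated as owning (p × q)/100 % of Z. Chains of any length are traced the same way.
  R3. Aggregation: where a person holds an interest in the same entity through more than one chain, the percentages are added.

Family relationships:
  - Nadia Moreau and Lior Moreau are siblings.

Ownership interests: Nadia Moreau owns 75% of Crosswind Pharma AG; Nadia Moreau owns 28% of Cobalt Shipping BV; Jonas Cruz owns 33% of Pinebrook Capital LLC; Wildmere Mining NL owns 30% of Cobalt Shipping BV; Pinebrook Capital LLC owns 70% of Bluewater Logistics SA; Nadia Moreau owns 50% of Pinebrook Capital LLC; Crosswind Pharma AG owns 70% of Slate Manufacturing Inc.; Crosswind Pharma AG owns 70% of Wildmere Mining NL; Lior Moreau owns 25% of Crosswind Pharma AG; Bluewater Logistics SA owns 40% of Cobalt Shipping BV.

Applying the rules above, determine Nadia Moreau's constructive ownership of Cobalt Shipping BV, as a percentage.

63%

By sibling attribution (R1), Nadia Moreau is treated as also owning Lior Moreau's interest in Crosswind Pharma AG, giving 75% + 25% = 100%.
Chain via Crosswind Pharma AG → Wildmere Mining NL (R2): 100% × 70% × 30% = 21% of Cobalt Shipping BV.
Chain via Pinebrook Capital LLC → Bluewater Logistics SA (R2): 50% × 70% × 40% = 14% of Cobalt Shipping BV.
Direct interest in Cobalt Shipping BV: 28%.
Aggregating (R3): 21% + 14% + 28% = 63%.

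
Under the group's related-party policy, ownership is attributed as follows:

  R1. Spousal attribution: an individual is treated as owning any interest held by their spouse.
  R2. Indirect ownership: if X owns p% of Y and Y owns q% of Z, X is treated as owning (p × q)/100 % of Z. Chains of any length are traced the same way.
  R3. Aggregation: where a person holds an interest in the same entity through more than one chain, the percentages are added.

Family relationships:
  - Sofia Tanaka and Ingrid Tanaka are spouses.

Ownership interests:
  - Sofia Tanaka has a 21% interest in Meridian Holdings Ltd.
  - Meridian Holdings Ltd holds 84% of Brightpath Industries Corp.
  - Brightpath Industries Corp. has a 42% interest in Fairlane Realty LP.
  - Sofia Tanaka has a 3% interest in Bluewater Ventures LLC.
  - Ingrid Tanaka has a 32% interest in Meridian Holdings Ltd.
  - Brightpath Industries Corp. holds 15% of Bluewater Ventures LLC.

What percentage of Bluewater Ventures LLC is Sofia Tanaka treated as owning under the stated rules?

9.678%

By spousal attribution (R1), Sofia Tanaka is treated as also owning Ingrid Tanaka's interest in Meridian Holdings Ltd, giving 21% + 32% = 53%.
Chain via Meridian Holdings Ltd → Brightpath Industries Corp. (R2): 53% × 84% × 15% = 6.678% of Bluewater Ventures LLC.
Direct interest in Bluewater Ventures LLC: 3%.
Aggregating (R3): 6.678% + 3% = 9.678%.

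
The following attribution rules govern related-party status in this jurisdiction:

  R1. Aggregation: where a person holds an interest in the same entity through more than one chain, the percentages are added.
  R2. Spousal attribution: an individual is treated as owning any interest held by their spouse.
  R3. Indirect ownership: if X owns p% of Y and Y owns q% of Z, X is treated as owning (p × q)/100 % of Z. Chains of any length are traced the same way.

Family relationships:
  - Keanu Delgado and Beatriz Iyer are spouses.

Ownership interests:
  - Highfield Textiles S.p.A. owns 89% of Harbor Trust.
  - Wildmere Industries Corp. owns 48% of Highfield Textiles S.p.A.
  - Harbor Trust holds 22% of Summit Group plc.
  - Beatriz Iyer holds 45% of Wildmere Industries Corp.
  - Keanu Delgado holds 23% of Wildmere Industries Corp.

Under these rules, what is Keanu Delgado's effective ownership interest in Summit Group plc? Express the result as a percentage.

6.390912%

By spousal attribution (R2), Keanu Delgado is treated as also owning Beatriz Iyer's interest in Wildmere Industries Corp, giving 23% + 45% = 68%.
Chain via Wildmere Industries Corp. → Highfield Textiles S.p.A. → Harbor Trust (R3): 68% × 48% × 89% × 22% = 6.390912% of Summit Group plc.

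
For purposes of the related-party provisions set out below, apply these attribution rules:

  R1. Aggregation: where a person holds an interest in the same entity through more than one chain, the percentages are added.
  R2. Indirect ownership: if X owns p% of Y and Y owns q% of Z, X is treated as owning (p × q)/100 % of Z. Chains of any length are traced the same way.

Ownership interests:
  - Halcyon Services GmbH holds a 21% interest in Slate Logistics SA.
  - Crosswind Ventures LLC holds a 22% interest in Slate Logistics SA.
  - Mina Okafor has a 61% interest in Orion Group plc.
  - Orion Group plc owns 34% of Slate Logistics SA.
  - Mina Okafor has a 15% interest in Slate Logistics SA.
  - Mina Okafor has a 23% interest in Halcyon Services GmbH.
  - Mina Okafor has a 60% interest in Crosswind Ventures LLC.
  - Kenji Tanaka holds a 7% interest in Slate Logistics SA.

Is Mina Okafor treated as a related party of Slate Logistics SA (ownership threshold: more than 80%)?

No

Chain via Halcyon Services GmbH (R2): 23% × 21% = 4.83% of Slate Logistics SA.
Chain via Orion Group plc (R2): 61% × 34% = 20.74% of Slate Logistics SA.
Chain via Crosswind Ventures LLC (R2): 60% × 22% = 13.2% of Slate Logistics SA.
Direct interest in Slate Logistics SA: 15%.
Aggregating (R1): 4.83% + 20.74% + 13.2% + 15% = 53.77%.
53.77% does not exceed the 80% threshold, so Mina is not a related party to Slate Logistics SA.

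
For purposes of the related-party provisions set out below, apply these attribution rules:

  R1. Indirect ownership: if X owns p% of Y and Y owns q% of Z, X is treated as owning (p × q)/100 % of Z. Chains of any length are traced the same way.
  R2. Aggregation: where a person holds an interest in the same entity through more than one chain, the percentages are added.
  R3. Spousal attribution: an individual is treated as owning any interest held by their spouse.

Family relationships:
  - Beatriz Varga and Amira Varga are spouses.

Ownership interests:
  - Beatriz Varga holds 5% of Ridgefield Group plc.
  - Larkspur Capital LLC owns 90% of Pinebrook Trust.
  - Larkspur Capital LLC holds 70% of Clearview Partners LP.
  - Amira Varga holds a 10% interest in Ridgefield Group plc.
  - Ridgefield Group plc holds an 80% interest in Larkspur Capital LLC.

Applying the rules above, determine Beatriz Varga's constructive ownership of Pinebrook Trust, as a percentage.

By spousal attribution (R3), Beatriz Varga is treated as also owning Amira Varga's interest in Ridgefield Group plc, giving 5% + 10% = 15%.
Chain via Ridgefield Group plc → Larkspur Capital LLC (R1): 15% × 80% × 90% = 10.8% of Pinebrook Trust.

10.8%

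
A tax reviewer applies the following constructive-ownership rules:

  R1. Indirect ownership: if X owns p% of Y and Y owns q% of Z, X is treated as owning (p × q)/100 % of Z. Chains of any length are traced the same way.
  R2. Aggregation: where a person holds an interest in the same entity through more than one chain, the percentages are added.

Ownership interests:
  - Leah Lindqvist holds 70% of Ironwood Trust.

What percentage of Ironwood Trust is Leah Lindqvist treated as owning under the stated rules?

70%

Direct interest in Ironwood Trust: 70%.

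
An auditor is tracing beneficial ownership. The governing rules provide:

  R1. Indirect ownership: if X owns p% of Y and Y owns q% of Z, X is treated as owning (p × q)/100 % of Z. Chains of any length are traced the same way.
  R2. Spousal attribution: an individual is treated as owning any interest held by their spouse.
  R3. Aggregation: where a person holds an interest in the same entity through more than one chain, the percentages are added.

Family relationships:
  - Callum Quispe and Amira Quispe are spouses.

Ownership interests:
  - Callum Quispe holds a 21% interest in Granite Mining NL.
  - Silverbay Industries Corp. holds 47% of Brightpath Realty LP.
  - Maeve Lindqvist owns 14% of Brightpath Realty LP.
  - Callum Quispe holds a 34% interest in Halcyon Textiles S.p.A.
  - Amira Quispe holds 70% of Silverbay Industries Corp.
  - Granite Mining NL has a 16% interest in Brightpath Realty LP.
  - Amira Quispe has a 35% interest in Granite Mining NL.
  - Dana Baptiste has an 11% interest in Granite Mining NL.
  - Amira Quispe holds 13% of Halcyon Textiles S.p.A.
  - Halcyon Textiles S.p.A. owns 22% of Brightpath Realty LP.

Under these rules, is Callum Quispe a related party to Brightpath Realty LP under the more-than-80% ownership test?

By spousal attribution (R2), Callum Quispe is treated as also owning Amira Quispe's interest in Halcyon Textiles S.p.A, giving 34% + 13% = 47%.
By spousal attribution (R2), Callum Quispe is treated as also owning Amira Quispe's interest in Granite Mining NL, giving 21% + 35% = 56%.
By spousal attribution (R2), Callum Quispe is treated as owning Amira Quispe's 70% interest in Silverbay Industries Corp.
Chain via Halcyon Textiles S.p.A. (R1): 47% × 22% = 10.34% of Brightpath Realty LP.
Chain via Granite Mining NL (R1): 56% × 16% = 8.96% of Brightpath Realty LP.
Chain via Silverbay Industries Corp. (R1): 70% × 47% = 32.9% of Brightpath Realty LP.
Aggregating (R3): 10.34% + 8.96% + 32.9% = 52.2%.
52.2% does not exceed the 80% threshold, so Callum is not a related party to Brightpath Realty LP.

No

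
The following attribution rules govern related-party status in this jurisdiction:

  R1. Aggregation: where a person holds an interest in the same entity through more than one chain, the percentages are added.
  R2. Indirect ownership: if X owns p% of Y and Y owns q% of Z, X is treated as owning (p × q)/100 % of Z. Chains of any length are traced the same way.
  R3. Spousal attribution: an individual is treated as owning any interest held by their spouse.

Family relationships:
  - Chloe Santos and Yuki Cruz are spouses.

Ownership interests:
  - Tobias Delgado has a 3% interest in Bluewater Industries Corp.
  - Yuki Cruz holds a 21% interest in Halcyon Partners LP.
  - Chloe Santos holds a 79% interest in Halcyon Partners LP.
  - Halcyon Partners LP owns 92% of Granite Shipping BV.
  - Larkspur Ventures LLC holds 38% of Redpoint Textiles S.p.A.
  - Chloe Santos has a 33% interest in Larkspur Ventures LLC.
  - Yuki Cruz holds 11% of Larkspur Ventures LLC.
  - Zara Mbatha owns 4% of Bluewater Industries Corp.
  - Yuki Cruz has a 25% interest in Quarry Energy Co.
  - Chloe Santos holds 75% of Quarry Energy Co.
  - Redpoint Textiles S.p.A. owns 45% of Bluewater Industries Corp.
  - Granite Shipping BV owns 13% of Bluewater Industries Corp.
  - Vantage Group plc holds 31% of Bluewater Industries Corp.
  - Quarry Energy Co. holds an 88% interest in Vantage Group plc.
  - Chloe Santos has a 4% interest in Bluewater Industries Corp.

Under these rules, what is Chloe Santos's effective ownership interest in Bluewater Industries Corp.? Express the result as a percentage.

By spousal attribution (R3), Chloe Santos is treated as also owning Yuki Cruz's interest in Halcyon Partners LP, giving 79% + 21% = 100%.
By spousal attribution (R3), Chloe Santos is treated as also owning Yuki Cruz's interest in Quarry Energy Co, giving 75% + 25% = 100%.
By spousal attribution (R3), Chloe Santos is treated as also owning Yuki Cruz's interest in Larkspur Ventures LLC, giving 33% + 11% = 44%.
Chain via Halcyon Partners LP → Granite Shipping BV (R2): 100% × 92% × 13% = 11.96% of Bluewater Industries Corp.
Chain via Quarry Energy Co. → Vantage Group plc (R2): 100% × 88% × 31% = 27.28% of Bluewater Industries Corp.
Chain via Larkspur Ventures LLC → Redpoint Textiles S.p.A. (R2): 44% × 38% × 45% = 7.524% of Bluewater Industries Corp.
Direct interest in Bluewater Industries Corp: 4%.
Aggregating (R1): 11.96% + 27.28% + 7.524% + 4% = 50.764%.

50.764%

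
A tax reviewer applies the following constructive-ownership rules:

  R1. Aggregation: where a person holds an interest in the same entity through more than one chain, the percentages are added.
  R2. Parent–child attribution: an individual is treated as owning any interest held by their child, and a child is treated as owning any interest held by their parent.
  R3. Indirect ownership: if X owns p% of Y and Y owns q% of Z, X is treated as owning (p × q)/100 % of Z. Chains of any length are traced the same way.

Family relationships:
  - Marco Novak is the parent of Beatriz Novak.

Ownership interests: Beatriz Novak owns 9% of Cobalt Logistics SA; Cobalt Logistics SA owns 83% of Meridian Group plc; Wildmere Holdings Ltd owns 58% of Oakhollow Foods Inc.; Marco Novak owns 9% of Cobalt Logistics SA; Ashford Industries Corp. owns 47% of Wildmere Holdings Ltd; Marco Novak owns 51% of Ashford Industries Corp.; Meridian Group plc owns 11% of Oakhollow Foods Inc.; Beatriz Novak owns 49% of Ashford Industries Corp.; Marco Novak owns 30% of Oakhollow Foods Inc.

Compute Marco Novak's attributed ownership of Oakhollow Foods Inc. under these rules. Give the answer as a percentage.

By parent–child attribution (R2), Marco Novak is treated as also owning Beatriz Novak's interest in Cobalt Logistics SA, giving 9% + 9% = 18%.
By parent–child attribution (R2), Marco Novak is treated as also owning Beatriz Novak's interest in Ashford Industries Corp, giving 51% + 49% = 100%.
Chain via Cobalt Logistics SA → Meridian Group plc (R3): 18% × 83% × 11% = 1.6434% of Oakhollow Foods Inc.
Chain via Ashford Industries Corp. → Wildmere Holdings Ltd (R3): 100% × 47% × 58% = 27.26% of Oakhollow Foods Inc.
Direct interest in Oakhollow Foods Inc: 30%.
Aggregating (R1): 1.6434% + 27.26% + 30% = 58.9034%.

58.9034%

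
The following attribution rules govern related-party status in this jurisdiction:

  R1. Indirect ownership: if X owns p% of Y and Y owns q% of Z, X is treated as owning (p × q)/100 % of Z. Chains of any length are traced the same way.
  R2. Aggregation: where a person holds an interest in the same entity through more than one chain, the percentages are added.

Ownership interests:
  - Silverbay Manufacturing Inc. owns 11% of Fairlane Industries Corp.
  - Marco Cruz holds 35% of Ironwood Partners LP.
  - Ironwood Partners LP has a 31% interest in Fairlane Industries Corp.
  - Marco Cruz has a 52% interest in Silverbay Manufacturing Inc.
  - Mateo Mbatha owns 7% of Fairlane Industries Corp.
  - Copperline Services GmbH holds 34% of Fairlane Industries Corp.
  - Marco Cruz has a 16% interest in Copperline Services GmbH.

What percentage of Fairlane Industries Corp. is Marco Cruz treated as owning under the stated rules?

22.01%

Chain via Silverbay Manufacturing Inc. (R1): 52% × 11% = 5.72% of Fairlane Industries Corp.
Chain via Ironwood Partners LP (R1): 35% × 31% = 10.85% of Fairlane Industries Corp.
Chain via Copperline Services GmbH (R1): 16% × 34% = 5.44% of Fairlane Industries Corp.
Aggregating (R2): 5.72% + 10.85% + 5.44% = 22.01%.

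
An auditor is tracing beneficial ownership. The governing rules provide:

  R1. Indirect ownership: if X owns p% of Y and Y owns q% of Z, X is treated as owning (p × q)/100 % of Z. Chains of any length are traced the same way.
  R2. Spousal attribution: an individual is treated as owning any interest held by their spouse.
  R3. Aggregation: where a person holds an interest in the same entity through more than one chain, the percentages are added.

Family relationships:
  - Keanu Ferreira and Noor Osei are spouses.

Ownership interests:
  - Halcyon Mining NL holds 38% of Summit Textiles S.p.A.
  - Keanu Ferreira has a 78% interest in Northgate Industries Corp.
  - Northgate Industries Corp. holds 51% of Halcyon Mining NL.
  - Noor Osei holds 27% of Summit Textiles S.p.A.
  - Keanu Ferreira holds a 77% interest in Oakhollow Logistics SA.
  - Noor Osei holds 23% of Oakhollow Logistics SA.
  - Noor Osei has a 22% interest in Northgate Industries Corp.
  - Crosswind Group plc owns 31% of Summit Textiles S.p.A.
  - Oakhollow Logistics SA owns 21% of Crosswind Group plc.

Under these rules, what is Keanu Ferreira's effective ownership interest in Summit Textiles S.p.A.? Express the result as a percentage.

52.89%

By spousal attribution (R2), Keanu Ferreira is treated as also owning Noor Osei's interest in Northgate Industries Corp, giving 78% + 22% = 100%.
By spousal attribution (R2), Keanu Ferreira is treated as also owning Noor Osei's interest in Oakhollow Logistics SA, giving 77% + 23% = 100%.
By spousal attribution (R2), Keanu Ferreira is treated as owning Noor Osei's 27% interest in Summit Textiles S.p.A.
Chain via Northgate Industries Corp. → Halcyon Mining NL (R1): 100% × 51% × 38% = 19.38% of Summit Textiles S.p.A.
Chain via Oakhollow Logistics SA → Crosswind Group plc (R1): 100% × 21% × 31% = 6.51% of Summit Textiles S.p.A.
Direct interest in Summit Textiles S.p.A: 27%.
Aggregating (R3): 19.38% + 6.51% + 27% = 52.89%.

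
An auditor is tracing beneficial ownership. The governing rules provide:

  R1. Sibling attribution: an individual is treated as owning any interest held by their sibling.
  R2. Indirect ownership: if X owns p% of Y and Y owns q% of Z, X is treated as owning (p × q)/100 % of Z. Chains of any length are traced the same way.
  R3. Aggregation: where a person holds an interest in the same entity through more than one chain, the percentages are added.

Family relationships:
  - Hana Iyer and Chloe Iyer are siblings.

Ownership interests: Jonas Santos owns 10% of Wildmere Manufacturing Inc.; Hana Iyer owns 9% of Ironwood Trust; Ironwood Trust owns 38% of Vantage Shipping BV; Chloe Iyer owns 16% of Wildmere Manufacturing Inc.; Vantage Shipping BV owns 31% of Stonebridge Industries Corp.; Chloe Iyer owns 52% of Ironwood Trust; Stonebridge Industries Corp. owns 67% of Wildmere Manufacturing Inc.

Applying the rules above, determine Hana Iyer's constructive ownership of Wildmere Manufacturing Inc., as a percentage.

20.814486%

By sibling attribution (R1), Hana Iyer is treated as also owning Chloe Iyer's interest in Ironwood Trust, giving 9% + 52% = 61%.
By sibling attribution (R1), Hana Iyer is treated as owning Chloe Iyer's 16% interest in Wildmere Manufacturing Inc.
Chain via Ironwood Trust → Vantage Shipping BV → Stonebridge Industries Corp. (R2): 61% × 38% × 31% × 67% = 4.814486% of Wildmere Manufacturing Inc.
Direct interest in Wildmere Manufacturing Inc: 16%.
Aggregating (R3): 4.814486% + 16% = 20.814486%.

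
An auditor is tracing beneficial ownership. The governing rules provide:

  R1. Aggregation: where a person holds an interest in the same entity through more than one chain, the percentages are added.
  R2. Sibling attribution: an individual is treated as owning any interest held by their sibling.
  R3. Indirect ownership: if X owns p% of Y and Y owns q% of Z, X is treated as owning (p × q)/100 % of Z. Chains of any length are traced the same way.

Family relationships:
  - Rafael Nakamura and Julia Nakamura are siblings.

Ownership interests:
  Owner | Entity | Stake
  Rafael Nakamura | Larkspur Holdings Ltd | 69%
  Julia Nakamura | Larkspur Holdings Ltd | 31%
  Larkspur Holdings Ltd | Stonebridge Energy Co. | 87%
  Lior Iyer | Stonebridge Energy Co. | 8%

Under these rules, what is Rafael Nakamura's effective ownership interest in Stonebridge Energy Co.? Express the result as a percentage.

87%

By sibling attribution (R2), Rafael Nakamura is treated as also owning Julia Nakamura's interest in Larkspur Holdings Ltd, giving 69% + 31% = 100%.
Chain via Larkspur Holdings Ltd (R3): 100% × 87% = 87% of Stonebridge Energy Co.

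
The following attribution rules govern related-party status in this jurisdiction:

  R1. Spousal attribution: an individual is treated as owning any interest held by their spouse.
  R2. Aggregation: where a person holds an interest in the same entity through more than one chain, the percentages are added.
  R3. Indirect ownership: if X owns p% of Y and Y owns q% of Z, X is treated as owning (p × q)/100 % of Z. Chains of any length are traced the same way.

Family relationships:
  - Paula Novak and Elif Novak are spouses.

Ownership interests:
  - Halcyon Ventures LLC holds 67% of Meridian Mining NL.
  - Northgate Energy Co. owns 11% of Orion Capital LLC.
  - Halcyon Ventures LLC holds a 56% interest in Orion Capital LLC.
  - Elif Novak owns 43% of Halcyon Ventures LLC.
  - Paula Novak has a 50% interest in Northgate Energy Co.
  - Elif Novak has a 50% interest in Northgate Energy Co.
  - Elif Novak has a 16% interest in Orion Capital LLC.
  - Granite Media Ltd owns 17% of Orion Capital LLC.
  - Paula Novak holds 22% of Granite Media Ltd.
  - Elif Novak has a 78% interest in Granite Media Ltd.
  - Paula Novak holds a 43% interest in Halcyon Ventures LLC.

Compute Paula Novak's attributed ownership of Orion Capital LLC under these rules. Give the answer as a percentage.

92.16%

By spousal attribution (R1), Paula Novak is treated as also owning Elif Novak's interest in Granite Media Ltd, giving 22% + 78% = 100%.
By spousal attribution (R1), Paula Novak is treated as also owning Elif Novak's interest in Halcyon Ventures LLC, giving 43% + 43% = 86%.
By spousal attribution (R1), Paula Novak is treated as also owning Elif Novak's interest in Northgate Energy Co, giving 50% + 50% = 100%.
By spousal attribution (R1), Paula Novak is treated as owning Elif Novak's 16% interest in Orion Capital LLC.
Chain via Granite Media Ltd (R3): 100% × 17% = 17% of Orion Capital LLC.
Chain via Halcyon Ventures LLC (R3): 86% × 56% = 48.16% of Orion Capital LLC.
Chain via Northgate Energy Co. (R3): 100% × 11% = 11% of Orion Capital LLC.
Direct interest in Orion Capital LLC: 16%.
Aggregating (R2): 17% + 48.16% + 11% + 16% = 92.16%.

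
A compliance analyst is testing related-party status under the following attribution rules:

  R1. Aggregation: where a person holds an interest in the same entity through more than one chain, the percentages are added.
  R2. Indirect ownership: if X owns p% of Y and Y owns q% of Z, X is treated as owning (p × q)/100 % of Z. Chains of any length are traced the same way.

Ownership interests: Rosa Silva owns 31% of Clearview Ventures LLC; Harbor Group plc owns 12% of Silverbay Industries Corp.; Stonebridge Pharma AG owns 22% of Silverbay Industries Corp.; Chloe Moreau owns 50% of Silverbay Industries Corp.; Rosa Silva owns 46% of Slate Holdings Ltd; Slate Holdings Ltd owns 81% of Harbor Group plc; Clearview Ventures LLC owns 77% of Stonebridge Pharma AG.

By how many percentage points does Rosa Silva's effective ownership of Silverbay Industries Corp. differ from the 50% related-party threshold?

40.2774

Chain via Slate Holdings Ltd → Harbor Group plc (R2): 46% × 81% × 12% = 4.4712% of Silverbay Industries Corp.
Chain via Clearview Ventures LLC → Stonebridge Pharma AG (R2): 31% × 77% × 22% = 5.2514% of Silverbay Industries Corp.
Aggregating (R1): 4.4712% + 5.2514% = 9.7226%.
9.7226% falls short of the 50% threshold by 40.2774 percentage points.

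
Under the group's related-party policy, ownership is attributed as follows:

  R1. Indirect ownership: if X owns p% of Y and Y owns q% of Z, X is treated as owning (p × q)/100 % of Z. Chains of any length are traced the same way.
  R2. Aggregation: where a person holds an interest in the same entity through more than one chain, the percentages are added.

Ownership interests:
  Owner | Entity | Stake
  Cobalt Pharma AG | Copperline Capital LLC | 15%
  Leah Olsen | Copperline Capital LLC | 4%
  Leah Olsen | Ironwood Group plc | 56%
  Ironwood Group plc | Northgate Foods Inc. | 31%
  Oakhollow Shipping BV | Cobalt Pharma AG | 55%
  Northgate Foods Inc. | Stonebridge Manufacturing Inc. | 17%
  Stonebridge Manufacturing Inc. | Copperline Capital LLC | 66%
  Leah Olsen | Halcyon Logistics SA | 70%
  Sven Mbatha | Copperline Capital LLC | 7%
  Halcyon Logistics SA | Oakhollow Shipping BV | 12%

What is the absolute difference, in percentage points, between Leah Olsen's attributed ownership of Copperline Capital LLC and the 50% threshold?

43.359208

Chain via Ironwood Group plc → Northgate Foods Inc. → Stonebridge Manufacturing Inc. (R1): 56% × 31% × 17% × 66% = 1.947792% of Copperline Capital LLC.
Chain via Halcyon Logistics SA → Oakhollow Shipping BV → Cobalt Pharma AG (R1): 70% × 12% × 55% × 15% = 0.693% of Copperline Capital LLC.
Direct interest in Copperline Capital LLC: 4%.
Aggregating (R2): 1.947792% + 0.693% + 4% = 6.640792%.
6.640792% falls short of the 50% threshold by 43.359208 percentage points.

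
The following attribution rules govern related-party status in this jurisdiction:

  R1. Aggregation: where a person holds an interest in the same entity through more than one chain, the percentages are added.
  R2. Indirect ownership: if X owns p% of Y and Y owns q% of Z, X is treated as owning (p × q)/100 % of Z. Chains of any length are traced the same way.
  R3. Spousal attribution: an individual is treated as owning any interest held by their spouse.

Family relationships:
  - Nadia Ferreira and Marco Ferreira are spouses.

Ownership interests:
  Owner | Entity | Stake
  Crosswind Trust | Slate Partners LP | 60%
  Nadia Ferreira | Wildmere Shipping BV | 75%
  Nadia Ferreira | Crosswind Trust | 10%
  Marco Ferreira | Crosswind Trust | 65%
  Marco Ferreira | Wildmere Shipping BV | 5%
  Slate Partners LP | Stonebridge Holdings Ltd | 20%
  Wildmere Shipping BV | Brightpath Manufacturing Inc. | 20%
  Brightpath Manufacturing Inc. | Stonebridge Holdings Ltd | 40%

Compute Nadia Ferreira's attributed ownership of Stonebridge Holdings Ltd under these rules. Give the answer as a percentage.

By spousal attribution (R3), Nadia Ferreira is treated as also owning Marco Ferreira's interest in Crosswind Trust, giving 10% + 65% = 75%.
By spousal attribution (R3), Nadia Ferreira is treated as also owning Marco Ferreira's interest in Wildmere Shipping BV, giving 75% + 5% = 80%.
Chain via Crosswind Trust → Slate Partners LP (R2): 75% × 60% × 20% = 9% of Stonebridge Holdings Ltd.
Chain via Wildmere Shipping BV → Brightpath Manufacturing Inc. (R2): 80% × 20% × 40% = 6.4% of Stonebridge Holdings Ltd.
Aggregating (R1): 9% + 6.4% = 15.4%.

15.4%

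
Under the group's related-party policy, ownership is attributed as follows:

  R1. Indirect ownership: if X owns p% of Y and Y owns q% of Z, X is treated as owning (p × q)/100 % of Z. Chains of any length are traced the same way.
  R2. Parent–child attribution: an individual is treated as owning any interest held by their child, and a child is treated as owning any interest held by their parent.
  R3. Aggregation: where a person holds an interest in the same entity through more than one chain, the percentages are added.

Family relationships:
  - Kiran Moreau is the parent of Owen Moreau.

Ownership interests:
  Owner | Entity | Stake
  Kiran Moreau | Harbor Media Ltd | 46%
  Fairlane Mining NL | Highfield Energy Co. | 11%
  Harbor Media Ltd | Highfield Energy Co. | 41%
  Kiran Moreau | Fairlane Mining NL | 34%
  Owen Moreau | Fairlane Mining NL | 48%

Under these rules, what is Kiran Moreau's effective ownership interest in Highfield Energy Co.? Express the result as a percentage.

By parent–child attribution (R2), Kiran Moreau is treated as also owning Owen Moreau's interest in Fairlane Mining NL, giving 34% + 48% = 82%.
Chain via Harbor Media Ltd (R1): 46% × 41% = 18.86% of Highfield Energy Co.
Chain via Fairlane Mining NL (R1): 82% × 11% = 9.02% of Highfield Energy Co.
Aggregating (R3): 18.86% + 9.02% = 27.88%.

27.88%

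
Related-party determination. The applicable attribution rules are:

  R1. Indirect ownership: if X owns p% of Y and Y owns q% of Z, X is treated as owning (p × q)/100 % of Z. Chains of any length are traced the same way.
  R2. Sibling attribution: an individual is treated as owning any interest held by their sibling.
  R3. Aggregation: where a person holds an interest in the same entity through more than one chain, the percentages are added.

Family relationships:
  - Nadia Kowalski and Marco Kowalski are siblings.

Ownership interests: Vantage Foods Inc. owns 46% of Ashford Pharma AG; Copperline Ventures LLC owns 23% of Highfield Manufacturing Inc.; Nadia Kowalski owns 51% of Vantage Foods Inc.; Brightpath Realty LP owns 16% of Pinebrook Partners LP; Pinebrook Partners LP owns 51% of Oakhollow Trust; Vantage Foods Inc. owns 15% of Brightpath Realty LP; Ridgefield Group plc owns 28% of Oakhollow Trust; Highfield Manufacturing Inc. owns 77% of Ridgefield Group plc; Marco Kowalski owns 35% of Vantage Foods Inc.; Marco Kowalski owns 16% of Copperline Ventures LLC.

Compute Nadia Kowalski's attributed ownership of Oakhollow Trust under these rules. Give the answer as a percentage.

By sibling attribution (R2), Nadia Kowalski is treated as also owning Marco Kowalski's interest in Vantage Foods Inc, giving 51% + 35% = 86%.
By sibling attribution (R2), Nadia Kowalski is treated as owning Marco Kowalski's 16% interest in Copperline Ventures LLC.
Chain via Vantage Foods Inc. → Brightpath Realty LP → Pinebrook Partners LP (R1): 86% × 15% × 16% × 51% = 1.05264% of Oakhollow Trust.
Chain via Copperline Ventures LLC → Highfield Manufacturing Inc. → Ridgefield Group plc (R1): 16% × 23% × 77% × 28% = 0.793408% of Oakhollow Trust.
Aggregating (R3): 1.05264% + 0.793408% = 1.846048%.

1.846048%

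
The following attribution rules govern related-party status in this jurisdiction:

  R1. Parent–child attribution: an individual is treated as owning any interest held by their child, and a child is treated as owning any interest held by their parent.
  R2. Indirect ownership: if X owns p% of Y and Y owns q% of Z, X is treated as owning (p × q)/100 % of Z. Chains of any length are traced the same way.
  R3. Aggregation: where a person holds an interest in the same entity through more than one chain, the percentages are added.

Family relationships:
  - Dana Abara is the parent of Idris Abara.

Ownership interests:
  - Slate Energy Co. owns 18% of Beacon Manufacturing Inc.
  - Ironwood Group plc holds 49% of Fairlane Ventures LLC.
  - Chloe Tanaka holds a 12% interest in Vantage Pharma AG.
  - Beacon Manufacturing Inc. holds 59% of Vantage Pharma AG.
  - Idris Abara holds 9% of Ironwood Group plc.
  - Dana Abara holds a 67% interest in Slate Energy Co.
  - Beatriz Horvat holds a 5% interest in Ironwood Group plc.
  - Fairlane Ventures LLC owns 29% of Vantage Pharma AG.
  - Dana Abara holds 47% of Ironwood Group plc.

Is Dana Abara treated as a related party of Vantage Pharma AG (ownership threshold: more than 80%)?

No

By parent–child attribution (R1), Dana Abara is treated as also owning Idris Abara's interest in Ironwood Group plc, giving 47% + 9% = 56%.
Chain via Ironwood Group plc → Fairlane Ventures LLC (R2): 56% × 49% × 29% = 7.9576% of Vantage Pharma AG.
Chain via Slate Energy Co. → Beacon Manufacturing Inc. (R2): 67% × 18% × 59% = 7.1154% of Vantage Pharma AG.
Aggregating (R3): 7.9576% + 7.1154% = 15.073%.
15.073% does not exceed the 80% threshold, so Dana is not a related party to Vantage Pharma AG.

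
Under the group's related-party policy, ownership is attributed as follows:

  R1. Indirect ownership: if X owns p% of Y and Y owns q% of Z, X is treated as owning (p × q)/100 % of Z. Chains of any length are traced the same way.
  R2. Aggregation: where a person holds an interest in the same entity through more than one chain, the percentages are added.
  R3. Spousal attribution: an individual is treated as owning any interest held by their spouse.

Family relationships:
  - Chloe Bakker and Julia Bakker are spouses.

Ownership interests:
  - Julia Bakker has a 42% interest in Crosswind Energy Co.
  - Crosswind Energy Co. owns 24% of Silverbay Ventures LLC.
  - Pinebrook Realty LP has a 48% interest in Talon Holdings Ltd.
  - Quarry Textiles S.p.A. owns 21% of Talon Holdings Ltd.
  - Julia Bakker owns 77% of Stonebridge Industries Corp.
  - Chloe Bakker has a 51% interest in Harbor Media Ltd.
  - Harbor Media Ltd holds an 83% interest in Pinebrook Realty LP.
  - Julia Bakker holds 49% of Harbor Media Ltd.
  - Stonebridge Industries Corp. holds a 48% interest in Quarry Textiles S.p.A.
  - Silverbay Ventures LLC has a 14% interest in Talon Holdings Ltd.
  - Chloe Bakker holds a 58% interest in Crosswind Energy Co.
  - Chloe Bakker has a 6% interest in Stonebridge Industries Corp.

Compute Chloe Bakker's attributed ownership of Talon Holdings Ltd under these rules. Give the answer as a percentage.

51.5664%

By spousal attribution (R3), Chloe Bakker is treated as also owning Julia Bakker's interest in Stonebridge Industries Corp, giving 6% + 77% = 83%.
By spousal attribution (R3), Chloe Bakker is treated as also owning Julia Bakker's interest in Crosswind Energy Co, giving 58% + 42% = 100%.
By spousal attribution (R3), Chloe Bakker is treated as also owning Julia Bakker's interest in Harbor Media Ltd, giving 51% + 49% = 100%.
Chain via Stonebridge Industries Corp. → Quarry Textiles S.p.A. (R1): 83% × 48% × 21% = 8.3664% of Talon Holdings Ltd.
Chain via Crosswind Energy Co. → Silverbay Ventures LLC (R1): 100% × 24% × 14% = 3.36% of Talon Holdings Ltd.
Chain via Harbor Media Ltd → Pinebrook Realty LP (R1): 100% × 83% × 48% = 39.84% of Talon Holdings Ltd.
Aggregating (R2): 8.3664% + 3.36% + 39.84% = 51.5664%.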